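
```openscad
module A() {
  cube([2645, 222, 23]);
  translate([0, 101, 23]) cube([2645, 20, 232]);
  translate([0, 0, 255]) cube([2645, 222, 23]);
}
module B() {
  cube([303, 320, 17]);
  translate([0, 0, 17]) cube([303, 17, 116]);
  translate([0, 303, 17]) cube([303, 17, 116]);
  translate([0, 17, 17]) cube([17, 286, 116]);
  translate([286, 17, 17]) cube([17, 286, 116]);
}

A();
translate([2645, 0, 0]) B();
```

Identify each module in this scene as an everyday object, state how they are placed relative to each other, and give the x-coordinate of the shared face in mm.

The I-beam's +x face and the open box's −x face are both at x = 2645 mm.

A is an I-beam. B is an open box. The open box is against the I-beam's +x side, with their −y faces flush. The x-coordinate of the shared face is 2645 mm.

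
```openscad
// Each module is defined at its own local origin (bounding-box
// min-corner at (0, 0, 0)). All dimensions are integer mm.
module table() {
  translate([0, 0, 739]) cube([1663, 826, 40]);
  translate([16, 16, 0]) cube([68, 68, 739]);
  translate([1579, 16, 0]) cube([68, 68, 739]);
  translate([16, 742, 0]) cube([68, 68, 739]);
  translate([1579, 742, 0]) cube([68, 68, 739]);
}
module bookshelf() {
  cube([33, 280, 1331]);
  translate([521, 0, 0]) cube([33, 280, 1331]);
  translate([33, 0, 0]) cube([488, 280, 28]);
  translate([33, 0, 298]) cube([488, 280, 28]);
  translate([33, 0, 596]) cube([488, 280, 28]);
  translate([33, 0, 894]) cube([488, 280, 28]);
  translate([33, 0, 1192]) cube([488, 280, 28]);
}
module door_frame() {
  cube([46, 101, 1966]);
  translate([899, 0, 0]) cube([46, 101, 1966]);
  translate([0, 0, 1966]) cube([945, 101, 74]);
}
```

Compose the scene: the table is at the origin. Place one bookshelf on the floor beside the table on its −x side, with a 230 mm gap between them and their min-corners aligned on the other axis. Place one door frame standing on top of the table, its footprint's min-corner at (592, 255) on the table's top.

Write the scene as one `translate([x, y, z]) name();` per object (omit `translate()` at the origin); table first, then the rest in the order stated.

table();
translate([-784, 0, 0]) bookshelf();
translate([592, 255, 779]) door_frame();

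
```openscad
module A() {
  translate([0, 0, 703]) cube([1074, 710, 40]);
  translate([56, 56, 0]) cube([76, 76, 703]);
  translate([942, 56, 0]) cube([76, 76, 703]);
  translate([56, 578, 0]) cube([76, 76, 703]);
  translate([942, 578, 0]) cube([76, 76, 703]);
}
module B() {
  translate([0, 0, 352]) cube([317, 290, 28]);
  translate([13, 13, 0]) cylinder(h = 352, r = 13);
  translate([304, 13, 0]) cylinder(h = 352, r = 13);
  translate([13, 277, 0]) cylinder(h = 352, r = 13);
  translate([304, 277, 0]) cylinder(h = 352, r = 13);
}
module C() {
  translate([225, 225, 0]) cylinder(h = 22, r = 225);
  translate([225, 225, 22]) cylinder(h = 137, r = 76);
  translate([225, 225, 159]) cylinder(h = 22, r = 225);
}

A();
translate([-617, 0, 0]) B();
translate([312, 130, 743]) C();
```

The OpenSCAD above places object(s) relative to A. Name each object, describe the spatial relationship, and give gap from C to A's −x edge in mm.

A is a table. B is a stool. C is a spool. The stool is on the floor beside the table on its −x side. The spool is on top of the table, centred. The gap from the spool to the table's −x edge is 312 mm.

The spool's min-x is at 312; the table's min-x is 0; gap = 312 mm.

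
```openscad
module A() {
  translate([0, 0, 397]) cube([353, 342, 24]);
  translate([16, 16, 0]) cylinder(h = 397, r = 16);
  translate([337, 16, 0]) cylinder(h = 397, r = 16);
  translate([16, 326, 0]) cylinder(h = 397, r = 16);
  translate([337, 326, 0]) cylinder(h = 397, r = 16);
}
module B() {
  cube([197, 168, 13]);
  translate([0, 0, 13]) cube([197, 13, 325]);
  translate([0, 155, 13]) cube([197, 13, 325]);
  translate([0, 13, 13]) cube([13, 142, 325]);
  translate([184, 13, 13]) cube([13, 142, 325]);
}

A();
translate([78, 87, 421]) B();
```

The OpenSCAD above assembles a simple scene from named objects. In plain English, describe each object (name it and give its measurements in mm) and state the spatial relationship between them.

A is a four-legged stool. The seat is a 353×342×24 mm slab whose top surface is at z = 421 mm; four round legs, each 32 mm in diameter, run from the floor (z = 0) to the underside of the seat, each leg's axis is inset half a diameter from the nearest pair of seat edges (so the leg's bounding box is flush with the corner).

B is an open storage box with external size 197×168×338 mm and wall thickness 13 mm (the base is also 13 mm thick). The base covers the whole footprint; the four walls stand on the base, with the y-facing walls full-width and the x-facing walls fitting between their inner faces.

The open box is on top of the stool, centred.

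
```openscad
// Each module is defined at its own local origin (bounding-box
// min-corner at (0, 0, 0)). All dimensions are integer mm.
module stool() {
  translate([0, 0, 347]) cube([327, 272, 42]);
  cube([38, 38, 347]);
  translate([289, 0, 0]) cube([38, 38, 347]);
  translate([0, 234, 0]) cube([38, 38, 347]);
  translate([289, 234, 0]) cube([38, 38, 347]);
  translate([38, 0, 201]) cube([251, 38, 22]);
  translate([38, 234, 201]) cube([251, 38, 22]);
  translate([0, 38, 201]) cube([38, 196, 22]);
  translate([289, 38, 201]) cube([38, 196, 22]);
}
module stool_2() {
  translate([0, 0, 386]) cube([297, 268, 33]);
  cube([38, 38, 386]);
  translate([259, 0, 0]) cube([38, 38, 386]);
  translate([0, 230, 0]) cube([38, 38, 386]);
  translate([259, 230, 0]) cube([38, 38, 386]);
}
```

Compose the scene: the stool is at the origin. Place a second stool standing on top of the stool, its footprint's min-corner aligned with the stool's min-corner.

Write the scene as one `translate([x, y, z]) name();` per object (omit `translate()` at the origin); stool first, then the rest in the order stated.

stool();
translate([0, 0, 389]) stool_2();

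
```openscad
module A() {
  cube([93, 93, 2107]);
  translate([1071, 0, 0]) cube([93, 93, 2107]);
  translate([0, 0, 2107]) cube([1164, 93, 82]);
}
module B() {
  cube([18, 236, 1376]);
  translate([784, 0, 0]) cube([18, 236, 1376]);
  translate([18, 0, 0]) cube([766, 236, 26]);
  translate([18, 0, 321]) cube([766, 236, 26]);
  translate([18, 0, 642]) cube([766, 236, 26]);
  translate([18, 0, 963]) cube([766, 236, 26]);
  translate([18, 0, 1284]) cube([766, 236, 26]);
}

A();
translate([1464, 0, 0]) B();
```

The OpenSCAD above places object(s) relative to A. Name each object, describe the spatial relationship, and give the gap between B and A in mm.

The bookshelf's nearest face is 300 mm from the door frame's +x face.

A is a door frame. B is a bookshelf. The bookshelf is on the floor beside the door frame on its +x side. The gap between the bookshelf and the door frame is 300 mm.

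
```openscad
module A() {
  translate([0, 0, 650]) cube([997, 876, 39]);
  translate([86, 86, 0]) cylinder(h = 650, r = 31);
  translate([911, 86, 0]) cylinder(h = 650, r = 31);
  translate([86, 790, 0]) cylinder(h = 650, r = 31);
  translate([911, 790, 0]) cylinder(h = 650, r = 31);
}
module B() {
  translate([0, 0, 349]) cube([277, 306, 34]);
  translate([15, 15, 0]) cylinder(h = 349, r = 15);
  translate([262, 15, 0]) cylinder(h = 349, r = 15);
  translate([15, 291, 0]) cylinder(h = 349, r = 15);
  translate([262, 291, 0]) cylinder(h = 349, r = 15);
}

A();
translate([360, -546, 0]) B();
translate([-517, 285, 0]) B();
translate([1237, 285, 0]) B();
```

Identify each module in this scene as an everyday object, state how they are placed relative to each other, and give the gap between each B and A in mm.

Each stool's nearest face is 240 mm from the table's bounding box.

A is a table. B is a stool. Three stools sit around the table at the −y, −x, +x sides. The gap between each stool and the table is 240 mm.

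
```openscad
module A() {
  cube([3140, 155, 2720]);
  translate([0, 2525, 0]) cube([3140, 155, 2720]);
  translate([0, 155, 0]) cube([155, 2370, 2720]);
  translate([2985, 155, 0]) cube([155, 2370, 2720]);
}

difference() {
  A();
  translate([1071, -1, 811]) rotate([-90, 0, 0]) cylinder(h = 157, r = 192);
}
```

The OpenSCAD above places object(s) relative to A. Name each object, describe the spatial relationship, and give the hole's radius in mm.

The subtracted cylinder has r = 192 mm.

A is a house frame. The house frame has a circular hole through its front wall. The hole's radius is 192 mm.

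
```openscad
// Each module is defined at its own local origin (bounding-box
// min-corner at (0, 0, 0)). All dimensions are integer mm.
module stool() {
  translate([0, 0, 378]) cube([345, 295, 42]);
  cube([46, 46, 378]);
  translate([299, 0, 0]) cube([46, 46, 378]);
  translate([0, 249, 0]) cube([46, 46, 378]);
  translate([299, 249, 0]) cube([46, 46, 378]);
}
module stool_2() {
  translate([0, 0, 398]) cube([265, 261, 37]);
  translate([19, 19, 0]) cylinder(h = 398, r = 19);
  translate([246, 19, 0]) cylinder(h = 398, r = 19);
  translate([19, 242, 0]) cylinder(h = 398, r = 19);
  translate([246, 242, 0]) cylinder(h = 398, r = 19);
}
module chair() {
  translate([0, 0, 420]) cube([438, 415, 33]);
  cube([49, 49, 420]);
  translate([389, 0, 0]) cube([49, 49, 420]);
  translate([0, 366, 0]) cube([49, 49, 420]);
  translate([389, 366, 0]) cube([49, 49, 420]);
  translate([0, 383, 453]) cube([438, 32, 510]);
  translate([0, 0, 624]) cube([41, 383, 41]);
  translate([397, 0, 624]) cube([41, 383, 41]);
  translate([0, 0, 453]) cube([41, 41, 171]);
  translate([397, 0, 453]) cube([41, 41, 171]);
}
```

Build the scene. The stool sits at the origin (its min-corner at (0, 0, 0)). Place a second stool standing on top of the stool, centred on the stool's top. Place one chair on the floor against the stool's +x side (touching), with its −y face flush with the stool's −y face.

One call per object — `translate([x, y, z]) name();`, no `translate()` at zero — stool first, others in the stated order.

stool();
translate([40, 17, 420]) stool_2();
translate([345, 0, 0]) chair();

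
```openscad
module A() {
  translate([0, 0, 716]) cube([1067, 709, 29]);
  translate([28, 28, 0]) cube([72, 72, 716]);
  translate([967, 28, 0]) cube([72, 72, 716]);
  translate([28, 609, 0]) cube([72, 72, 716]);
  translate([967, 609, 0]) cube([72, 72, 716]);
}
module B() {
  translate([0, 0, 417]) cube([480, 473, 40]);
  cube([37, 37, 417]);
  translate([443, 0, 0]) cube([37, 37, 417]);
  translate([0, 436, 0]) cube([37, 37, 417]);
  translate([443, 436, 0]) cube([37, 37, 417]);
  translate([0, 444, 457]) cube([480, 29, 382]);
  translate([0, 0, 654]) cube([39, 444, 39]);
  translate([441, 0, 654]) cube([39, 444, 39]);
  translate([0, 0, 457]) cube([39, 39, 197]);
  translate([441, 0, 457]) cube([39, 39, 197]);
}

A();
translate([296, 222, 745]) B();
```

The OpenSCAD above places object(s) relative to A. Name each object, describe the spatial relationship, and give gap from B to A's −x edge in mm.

The chair's min-x is at 296; the table's min-x is 0; gap = 296 mm.

A is a table. B is a chair. The chair is on top of the table. The gap from the chair to the table's −x edge is 296 mm.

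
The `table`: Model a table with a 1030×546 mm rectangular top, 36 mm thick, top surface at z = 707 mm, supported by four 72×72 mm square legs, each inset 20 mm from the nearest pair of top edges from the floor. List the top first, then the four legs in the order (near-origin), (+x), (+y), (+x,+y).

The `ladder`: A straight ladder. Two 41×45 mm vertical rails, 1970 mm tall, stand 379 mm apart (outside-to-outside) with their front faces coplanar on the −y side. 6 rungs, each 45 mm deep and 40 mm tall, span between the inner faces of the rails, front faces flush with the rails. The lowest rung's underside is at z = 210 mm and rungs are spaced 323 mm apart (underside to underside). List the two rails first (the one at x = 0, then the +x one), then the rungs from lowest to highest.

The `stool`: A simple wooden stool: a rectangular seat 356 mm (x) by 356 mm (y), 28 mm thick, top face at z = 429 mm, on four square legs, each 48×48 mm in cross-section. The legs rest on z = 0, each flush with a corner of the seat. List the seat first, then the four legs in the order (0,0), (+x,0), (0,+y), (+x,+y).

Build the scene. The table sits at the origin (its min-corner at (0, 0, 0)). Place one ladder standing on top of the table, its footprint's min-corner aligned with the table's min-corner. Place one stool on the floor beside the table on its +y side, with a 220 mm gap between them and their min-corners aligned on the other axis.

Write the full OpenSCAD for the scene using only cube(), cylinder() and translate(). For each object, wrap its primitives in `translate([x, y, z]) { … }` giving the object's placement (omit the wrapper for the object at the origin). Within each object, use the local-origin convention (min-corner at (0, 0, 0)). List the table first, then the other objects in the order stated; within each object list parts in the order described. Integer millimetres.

translate([0, 0, 671]) cube([1030, 546, 36]);
translate([20, 20, 0]) cube([72, 72, 671]);
translate([938, 20, 0]) cube([72, 72, 671]);
translate([20, 454, 0]) cube([72, 72, 671]);
translate([938, 454, 0]) cube([72, 72, 671]);
translate([0, 0, 707]) {
  cube([41, 45, 1970]);
  translate([338, 0, 0]) cube([41, 45, 1970]);
  translate([41, 0, 210]) cube([297, 45, 40]);
  translate([41, 0, 533]) cube([297, 45, 40]);
  translate([41, 0, 856]) cube([297, 45, 40]);
  translate([41, 0, 1179]) cube([297, 45, 40]);
  translate([41, 0, 1502]) cube([297, 45, 40]);
  translate([41, 0, 1825]) cube([297, 45, 40]);
}
translate([0, 766, 0]) {
  translate([0, 0, 401]) cube([356, 356, 28]);
  cube([48, 48, 401]);
  translate([308, 0, 0]) cube([48, 48, 401]);
  translate([0, 308, 0]) cube([48, 48, 401]);
  translate([308, 308, 0]) cube([48, 48, 401]);
}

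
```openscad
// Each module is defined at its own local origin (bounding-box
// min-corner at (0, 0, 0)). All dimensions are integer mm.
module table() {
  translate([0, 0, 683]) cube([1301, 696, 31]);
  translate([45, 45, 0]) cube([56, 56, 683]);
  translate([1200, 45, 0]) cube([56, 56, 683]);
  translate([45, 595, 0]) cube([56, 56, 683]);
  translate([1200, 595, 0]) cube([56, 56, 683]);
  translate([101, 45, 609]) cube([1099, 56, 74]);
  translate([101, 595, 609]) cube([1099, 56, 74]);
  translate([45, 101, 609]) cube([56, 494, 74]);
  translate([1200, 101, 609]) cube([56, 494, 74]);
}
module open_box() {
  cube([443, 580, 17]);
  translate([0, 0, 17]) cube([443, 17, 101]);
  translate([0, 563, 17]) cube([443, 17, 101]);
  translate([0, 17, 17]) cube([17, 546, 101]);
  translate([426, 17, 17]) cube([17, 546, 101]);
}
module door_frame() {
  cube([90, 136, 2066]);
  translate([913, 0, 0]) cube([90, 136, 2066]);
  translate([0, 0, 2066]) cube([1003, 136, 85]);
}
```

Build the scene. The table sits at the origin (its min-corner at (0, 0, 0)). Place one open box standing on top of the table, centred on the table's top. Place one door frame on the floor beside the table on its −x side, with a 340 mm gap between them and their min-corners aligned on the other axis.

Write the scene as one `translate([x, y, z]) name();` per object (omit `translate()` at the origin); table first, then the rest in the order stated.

table();
translate([429, 58, 714]) open_box();
translate([-1343, 0, 0]) door_frame();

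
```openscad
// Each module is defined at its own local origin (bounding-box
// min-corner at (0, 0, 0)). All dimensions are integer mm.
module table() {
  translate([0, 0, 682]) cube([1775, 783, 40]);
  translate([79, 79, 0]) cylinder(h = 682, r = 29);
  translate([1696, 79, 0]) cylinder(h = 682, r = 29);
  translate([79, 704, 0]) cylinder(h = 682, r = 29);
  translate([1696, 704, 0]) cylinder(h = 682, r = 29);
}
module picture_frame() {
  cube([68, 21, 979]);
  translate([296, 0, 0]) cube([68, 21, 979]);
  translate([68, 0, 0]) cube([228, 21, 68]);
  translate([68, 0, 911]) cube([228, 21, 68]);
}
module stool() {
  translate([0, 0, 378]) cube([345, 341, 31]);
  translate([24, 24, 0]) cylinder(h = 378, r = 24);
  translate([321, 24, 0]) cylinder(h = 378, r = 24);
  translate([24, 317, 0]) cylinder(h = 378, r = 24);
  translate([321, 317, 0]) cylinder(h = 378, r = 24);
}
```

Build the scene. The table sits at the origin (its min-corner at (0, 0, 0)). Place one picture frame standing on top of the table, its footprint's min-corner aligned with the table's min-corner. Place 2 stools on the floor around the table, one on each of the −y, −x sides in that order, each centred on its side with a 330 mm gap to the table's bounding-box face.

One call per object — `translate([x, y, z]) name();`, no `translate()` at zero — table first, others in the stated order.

table();
translate([0, 0, 722]) picture_frame();
translate([715, -671, 0]) stool();
translate([-675, 221, 0]) stool();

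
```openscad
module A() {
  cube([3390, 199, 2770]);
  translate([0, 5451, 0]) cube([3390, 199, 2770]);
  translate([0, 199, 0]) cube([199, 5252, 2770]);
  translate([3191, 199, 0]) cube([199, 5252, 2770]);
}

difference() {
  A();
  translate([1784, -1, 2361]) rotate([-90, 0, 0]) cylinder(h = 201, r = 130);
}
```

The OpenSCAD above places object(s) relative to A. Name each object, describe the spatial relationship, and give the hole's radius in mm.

A is a house frame. The house frame has a circular hole through its front wall. The hole's radius is 130 mm.

The subtracted cylinder has r = 130 mm.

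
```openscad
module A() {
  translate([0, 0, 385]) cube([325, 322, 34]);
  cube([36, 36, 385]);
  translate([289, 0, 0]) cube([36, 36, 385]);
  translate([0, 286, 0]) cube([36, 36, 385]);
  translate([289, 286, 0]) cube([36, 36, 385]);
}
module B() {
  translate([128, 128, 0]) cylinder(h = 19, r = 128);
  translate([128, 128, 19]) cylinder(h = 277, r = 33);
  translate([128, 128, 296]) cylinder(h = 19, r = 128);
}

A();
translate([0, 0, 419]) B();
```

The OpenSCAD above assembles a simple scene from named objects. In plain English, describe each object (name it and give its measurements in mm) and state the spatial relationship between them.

A is a simple wooden stool: a rectangular seat 325 mm (x) by 322 mm (y), 34 mm thick, top face at z = 419 mm, on four square legs, each 36×36 mm in cross-section. The legs rest on z = 0, each flush with a corner of the seat.

B is a spool: two coaxial disc flanges of radius 128 mm and thickness 19 mm, joined by a core cylinder of radius 33 mm and height 277 mm. The lower flange rests on z = 0 and the three cylinders share a vertical axis.

The spool is on top of the stool.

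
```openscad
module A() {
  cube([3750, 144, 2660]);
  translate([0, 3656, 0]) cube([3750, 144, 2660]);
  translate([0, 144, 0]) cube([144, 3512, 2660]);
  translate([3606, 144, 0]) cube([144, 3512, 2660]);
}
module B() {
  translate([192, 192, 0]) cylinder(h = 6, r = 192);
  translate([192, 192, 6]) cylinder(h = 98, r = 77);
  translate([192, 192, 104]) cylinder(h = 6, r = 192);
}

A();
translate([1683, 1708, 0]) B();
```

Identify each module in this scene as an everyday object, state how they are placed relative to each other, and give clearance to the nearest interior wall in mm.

Clearances: x = 1539, y = 1564; minimum 1539 mm.

A is a house frame. B is a spool. The spool sits inside the house frame, centred. The clearance to the nearest interior wall is 1539 mm.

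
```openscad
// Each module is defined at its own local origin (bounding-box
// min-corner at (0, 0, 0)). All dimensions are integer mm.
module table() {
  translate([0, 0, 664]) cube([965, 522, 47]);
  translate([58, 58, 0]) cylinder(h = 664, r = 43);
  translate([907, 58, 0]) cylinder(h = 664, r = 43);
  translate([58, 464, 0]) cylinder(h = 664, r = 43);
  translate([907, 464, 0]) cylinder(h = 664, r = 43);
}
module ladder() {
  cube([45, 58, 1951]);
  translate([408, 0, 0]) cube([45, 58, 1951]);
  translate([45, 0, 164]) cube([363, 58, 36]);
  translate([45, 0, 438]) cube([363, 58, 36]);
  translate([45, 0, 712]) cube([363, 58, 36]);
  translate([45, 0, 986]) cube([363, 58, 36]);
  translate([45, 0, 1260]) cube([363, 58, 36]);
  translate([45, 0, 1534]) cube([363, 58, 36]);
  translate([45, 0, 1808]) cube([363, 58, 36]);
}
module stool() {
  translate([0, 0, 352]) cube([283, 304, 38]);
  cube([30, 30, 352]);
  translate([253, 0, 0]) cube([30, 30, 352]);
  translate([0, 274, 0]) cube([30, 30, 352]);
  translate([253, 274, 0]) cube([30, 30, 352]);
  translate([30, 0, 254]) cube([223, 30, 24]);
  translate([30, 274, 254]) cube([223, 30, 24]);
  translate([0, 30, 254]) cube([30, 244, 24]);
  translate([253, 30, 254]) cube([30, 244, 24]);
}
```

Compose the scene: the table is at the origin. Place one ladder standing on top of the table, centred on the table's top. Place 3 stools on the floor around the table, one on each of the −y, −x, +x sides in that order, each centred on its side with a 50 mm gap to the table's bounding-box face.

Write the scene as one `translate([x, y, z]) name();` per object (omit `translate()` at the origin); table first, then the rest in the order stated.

table();
translate([256, 232, 711]) ladder();
translate([341, -354, 0]) stool();
translate([-333, 109, 0]) stool();
translate([1015, 109, 0]) stool();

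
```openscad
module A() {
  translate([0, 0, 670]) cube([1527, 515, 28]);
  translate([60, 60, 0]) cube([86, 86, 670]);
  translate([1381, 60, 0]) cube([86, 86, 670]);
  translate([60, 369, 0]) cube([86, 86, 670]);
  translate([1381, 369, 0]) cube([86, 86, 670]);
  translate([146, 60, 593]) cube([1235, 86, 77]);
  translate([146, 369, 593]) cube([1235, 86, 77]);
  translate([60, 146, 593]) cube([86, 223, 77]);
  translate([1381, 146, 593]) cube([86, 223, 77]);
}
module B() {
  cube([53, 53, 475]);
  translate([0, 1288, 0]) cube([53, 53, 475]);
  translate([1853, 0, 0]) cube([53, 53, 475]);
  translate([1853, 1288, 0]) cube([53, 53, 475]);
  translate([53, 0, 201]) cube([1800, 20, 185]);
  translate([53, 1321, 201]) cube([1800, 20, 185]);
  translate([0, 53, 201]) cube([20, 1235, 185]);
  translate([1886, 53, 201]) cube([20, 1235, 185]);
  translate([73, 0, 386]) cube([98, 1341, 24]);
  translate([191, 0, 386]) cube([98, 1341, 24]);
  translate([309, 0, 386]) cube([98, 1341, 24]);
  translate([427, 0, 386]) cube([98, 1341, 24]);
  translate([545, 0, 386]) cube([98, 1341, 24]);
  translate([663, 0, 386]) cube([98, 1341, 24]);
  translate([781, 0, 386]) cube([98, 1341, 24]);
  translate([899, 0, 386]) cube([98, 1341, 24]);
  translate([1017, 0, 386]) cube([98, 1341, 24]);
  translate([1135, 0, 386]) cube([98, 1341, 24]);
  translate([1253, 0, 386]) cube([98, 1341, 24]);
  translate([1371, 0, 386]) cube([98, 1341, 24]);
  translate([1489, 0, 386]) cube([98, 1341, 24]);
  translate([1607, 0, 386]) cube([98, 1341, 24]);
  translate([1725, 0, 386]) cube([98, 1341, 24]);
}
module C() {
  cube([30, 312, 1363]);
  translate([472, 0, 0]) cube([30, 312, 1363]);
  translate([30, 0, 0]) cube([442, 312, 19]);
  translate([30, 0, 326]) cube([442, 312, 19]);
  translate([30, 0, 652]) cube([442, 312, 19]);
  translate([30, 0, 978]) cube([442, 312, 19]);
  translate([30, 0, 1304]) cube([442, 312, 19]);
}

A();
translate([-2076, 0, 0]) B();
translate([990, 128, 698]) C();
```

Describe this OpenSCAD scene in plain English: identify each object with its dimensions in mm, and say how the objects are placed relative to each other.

A is a table: top 1527 mm (x) × 515 mm (y), 28 mm thick, upper face at z = 698 mm, on four 86×86 mm square legs, each inset 60 mm from the nearest pair of top edges, running from z = 0 to the bottom of the top. Four apron rails, 86 mm thick and 77 mm tall, run between adjacent legs with their top edges flush with the underside of the top and their outer faces flush with the legs' outer faces.

B is a bed frame 1906 mm long (x) by 1341 mm wide (y). Four 53×53 mm corner posts, 475 mm tall, at the corners of the footprint. Four rails of 20 mm thickness and 185 mm height run between adjacent posts with their undersides at z = 201 mm, their outer faces flush with the outside of the frame (the two x-running rails run between the posts' inner faces; the two y-running rails run between the posts' inner faces). 15 slats, each 98 mm wide (x) and 24 mm thick, lie across the top of the two x-running rails, running the full 1341 mm width of the frame in y; the slats are evenly spaced along x between the inner faces of the end posts with equal gaps (rounded down to the nearest mm) at the −x end and between each pair — any rounding remainder accumulates at the +x end.

C is an open bookshelf. Two side panels, each 30 mm thick, 312 mm deep and 1363 mm tall, stand 502 mm apart (outside-to-outside). Between them sit 5 shelves, each 19 mm thick and 312 mm deep, spanning the full gap between the sides. The bottom shelf rests on the floor (its underside at z = 0) and the clear gap between one shelf's top and the next shelf's underside is 307 mm.

The bed frame is on the floor beside the table on its −x side. The bookshelf is on top of the table.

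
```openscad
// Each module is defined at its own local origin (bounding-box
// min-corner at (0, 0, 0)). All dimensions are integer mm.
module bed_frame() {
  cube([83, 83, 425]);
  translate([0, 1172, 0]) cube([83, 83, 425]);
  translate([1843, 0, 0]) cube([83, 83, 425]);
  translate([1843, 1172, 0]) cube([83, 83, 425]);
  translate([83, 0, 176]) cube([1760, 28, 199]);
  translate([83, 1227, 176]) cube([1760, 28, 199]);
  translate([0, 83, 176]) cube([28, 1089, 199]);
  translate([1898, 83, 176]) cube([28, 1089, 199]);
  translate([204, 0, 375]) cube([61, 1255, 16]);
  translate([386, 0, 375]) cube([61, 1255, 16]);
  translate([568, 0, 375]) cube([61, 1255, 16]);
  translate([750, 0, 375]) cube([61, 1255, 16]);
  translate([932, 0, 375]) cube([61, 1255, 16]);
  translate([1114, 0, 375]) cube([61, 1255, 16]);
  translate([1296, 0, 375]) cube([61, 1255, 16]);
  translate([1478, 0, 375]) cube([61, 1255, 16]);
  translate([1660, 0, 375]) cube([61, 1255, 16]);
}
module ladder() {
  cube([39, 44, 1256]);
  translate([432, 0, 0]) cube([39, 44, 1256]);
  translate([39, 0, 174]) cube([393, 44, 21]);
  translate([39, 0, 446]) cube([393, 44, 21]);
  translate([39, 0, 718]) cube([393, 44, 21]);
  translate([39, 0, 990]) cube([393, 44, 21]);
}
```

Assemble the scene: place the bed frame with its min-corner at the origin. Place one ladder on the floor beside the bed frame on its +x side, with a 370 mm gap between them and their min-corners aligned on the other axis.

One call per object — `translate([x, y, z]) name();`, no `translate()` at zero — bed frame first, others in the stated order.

bed_frame();
translate([2296, 0, 0]) ladder();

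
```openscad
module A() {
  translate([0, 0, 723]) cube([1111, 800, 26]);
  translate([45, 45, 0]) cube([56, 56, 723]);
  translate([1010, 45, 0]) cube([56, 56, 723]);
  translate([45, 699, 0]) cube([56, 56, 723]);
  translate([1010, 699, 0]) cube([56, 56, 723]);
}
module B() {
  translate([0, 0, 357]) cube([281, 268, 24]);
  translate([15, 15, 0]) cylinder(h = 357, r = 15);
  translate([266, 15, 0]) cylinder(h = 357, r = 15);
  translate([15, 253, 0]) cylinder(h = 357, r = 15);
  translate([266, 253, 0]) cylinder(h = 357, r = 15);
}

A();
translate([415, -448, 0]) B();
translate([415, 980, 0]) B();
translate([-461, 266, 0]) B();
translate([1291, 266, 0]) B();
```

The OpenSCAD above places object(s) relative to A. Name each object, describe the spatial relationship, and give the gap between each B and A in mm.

A is a table. B is a stool. Four stools sit around the table at the −y, +y, −x, +x sides. The gap between each stool and the table is 180 mm.

Each stool's nearest face is 180 mm from the table's bounding box.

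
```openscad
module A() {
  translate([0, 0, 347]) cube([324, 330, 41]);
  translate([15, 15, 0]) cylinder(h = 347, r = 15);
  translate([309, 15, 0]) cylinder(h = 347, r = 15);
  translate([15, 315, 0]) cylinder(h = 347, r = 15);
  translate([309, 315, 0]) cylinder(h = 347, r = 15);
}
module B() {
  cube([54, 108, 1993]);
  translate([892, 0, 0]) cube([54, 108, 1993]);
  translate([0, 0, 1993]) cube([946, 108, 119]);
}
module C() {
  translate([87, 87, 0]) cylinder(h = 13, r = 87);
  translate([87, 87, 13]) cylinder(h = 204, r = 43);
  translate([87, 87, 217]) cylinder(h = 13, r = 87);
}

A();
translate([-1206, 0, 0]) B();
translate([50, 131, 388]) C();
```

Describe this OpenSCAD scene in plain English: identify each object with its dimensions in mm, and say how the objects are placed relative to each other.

A is a four-legged stool. The seat is 324×330 mm, 41 mm thick, top at z = 388 mm. It stands on four round legs, each 30 mm in diameter, from z = 0 to the seat underside, each leg's axis is inset half a diameter from the nearest pair of seat edges (so the leg's bounding box is flush with the corner).

B is a rectangular door frame: two vertical jambs of 54×108 mm section, 1993 mm tall, with a clear opening 838 mm wide between their inner faces. A header 119 mm tall and 108 mm deep lies on top of the jambs and spans the full outside width.

C is a spool: two coaxial disc flanges of radius 87 mm and thickness 13 mm, joined by a core cylinder of radius 43 mm and height 204 mm. The lower flange rests on z = 0 and the three cylinders share a vertical axis.

The door frame is on the floor beside the stool on its −x side. The spool is on top of the stool.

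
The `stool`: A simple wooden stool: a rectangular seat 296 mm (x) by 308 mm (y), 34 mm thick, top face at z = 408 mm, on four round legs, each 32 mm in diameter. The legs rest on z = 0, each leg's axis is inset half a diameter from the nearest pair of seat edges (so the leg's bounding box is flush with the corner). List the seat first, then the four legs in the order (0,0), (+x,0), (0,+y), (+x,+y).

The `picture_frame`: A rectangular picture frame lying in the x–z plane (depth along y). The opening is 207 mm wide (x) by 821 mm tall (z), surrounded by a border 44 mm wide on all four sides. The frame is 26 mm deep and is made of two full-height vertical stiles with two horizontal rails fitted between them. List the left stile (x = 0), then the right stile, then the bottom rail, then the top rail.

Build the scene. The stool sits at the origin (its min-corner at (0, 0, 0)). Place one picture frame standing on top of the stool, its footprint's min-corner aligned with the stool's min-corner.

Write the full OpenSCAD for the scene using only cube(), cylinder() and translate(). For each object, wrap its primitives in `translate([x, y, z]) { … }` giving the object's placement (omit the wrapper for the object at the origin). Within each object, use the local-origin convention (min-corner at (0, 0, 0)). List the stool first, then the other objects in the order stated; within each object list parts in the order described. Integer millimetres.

translate([0, 0, 374]) cube([296, 308, 34]);
translate([16, 16, 0]) cylinder(h = 374, r = 16);
translate([280, 16, 0]) cylinder(h = 374, r = 16);
translate([16, 292, 0]) cylinder(h = 374, r = 16);
translate([280, 292, 0]) cylinder(h = 374, r = 16);
translate([0, 0, 408]) {
  cube([44, 26, 909]);
  translate([251, 0, 0]) cube([44, 26, 909]);
  translate([44, 0, 0]) cube([207, 26, 44]);
  translate([44, 0, 865]) cube([207, 26, 44]);
}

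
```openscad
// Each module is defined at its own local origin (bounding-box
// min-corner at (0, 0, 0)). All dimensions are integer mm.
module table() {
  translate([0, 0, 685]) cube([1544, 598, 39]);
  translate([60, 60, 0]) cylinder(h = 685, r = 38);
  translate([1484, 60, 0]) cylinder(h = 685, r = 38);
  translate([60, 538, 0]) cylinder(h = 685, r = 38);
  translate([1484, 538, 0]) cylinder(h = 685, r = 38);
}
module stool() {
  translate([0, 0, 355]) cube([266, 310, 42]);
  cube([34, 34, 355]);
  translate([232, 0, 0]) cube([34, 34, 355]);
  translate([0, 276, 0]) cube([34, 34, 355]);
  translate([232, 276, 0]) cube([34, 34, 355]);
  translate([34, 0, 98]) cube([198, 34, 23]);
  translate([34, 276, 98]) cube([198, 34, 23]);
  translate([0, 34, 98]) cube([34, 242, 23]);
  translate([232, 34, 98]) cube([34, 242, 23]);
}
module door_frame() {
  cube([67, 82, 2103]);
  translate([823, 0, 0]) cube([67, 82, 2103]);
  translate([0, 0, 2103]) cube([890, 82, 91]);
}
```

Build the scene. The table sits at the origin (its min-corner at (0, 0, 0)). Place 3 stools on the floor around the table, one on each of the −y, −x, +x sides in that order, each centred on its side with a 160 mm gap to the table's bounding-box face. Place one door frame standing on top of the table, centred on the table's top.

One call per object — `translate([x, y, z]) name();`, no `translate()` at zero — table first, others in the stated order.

table();
translate([639, -470, 0]) stool();
translate([-426, 144, 0]) stool();
translate([1704, 144, 0]) stool();
translate([327, 258, 724]) door_frame();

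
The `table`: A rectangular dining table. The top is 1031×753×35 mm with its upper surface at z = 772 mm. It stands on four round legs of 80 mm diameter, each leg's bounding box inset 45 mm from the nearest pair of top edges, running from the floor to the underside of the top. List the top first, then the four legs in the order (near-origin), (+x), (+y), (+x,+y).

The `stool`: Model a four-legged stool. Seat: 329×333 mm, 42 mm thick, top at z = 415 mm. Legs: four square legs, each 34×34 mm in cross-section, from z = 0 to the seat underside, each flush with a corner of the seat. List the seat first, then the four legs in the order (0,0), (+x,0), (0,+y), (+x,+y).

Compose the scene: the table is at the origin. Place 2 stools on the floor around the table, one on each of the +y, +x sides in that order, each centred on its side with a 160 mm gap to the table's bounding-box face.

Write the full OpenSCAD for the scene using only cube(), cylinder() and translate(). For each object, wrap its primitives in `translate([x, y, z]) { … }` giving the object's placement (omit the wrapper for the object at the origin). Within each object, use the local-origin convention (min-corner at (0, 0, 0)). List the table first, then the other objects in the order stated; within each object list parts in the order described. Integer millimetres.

translate([0, 0, 737]) cube([1031, 753, 35]);
translate([85, 85, 0]) cylinder(h = 737, r = 40);
translate([946, 85, 0]) cylinder(h = 737, r = 40);
translate([85, 668, 0]) cylinder(h = 737, r = 40);
translate([946, 668, 0]) cylinder(h = 737, r = 40);
translate([351, 913, 0]) {
  translate([0, 0, 373]) cube([329, 333, 42]);
  cube([34, 34, 373]);
  translate([295, 0, 0]) cube([34, 34, 373]);
  translate([0, 299, 0]) cube([34, 34, 373]);
  translate([295, 299, 0]) cube([34, 34, 373]);
}
translate([1191, 210, 0]) {
  translate([0, 0, 373]) cube([329, 333, 42]);
  cube([34, 34, 373]);
  translate([295, 0, 0]) cube([34, 34, 373]);
  translate([0, 299, 0]) cube([34, 34, 373]);
  translate([295, 299, 0]) cube([34, 34, 373]);
}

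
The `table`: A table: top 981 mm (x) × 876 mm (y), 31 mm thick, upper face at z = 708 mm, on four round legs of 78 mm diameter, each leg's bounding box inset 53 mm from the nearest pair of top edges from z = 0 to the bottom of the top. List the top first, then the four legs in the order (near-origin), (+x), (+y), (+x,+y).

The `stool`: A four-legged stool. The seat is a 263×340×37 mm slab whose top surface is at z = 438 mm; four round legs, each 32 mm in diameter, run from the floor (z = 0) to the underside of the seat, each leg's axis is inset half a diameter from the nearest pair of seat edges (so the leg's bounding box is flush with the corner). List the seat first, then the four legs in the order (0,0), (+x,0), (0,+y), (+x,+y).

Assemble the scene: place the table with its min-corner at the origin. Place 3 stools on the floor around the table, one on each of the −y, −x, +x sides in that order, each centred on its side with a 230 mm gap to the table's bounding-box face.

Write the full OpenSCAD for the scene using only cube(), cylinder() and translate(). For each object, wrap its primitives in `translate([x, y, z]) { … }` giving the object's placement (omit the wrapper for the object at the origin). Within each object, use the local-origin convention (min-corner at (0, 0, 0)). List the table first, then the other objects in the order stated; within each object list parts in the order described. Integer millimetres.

translate([0, 0, 677]) cube([981, 876, 31]);
translate([92, 92, 0]) cylinder(h = 677, r = 39);
translate([889, 92, 0]) cylinder(h = 677, r = 39);
translate([92, 784, 0]) cylinder(h = 677, r = 39);
translate([889, 784, 0]) cylinder(h = 677, r = 39);
translate([359, -570, 0]) {
  translate([0, 0, 401]) cube([263, 340, 37]);
  translate([16, 16, 0]) cylinder(h = 401, r = 16);
  translate([247, 16, 0]) cylinder(h = 401, r = 16);
  translate([16, 324, 0]) cylinder(h = 401, r = 16);
  translate([247, 324, 0]) cylinder(h = 401, r = 16);
}
translate([-493, 268, 0]) {
  translate([0, 0, 401]) cube([263, 340, 37]);
  translate([16, 16, 0]) cylinder(h = 401, r = 16);
  translate([247, 16, 0]) cylinder(h = 401, r = 16);
  translate([16, 324, 0]) cylinder(h = 401, r = 16);
  translate([247, 324, 0]) cylinder(h = 401, r = 16);
}
translate([1211, 268, 0]) {
  translate([0, 0, 401]) cube([263, 340, 37]);
  translate([16, 16, 0]) cylinder(h = 401, r = 16);
  translate([247, 16, 0]) cylinder(h = 401, r = 16);
  translate([16, 324, 0]) cylinder(h = 401, r = 16);
  translate([247, 324, 0]) cylinder(h = 401, r = 16);
}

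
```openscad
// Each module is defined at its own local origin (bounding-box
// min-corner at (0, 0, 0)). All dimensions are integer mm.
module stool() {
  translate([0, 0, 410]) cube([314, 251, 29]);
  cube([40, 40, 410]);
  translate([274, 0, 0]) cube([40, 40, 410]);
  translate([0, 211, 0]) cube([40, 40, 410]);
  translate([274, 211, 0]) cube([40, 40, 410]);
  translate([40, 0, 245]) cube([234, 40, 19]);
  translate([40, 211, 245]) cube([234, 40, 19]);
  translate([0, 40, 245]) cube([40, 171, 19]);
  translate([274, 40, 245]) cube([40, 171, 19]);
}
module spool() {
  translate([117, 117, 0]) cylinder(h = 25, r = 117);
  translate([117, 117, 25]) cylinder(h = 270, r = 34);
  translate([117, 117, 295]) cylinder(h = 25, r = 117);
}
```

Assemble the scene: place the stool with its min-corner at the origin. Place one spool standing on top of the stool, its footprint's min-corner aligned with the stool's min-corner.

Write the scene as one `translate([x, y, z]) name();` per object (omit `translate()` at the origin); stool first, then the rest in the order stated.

stool();
translate([0, 0, 439]) spool();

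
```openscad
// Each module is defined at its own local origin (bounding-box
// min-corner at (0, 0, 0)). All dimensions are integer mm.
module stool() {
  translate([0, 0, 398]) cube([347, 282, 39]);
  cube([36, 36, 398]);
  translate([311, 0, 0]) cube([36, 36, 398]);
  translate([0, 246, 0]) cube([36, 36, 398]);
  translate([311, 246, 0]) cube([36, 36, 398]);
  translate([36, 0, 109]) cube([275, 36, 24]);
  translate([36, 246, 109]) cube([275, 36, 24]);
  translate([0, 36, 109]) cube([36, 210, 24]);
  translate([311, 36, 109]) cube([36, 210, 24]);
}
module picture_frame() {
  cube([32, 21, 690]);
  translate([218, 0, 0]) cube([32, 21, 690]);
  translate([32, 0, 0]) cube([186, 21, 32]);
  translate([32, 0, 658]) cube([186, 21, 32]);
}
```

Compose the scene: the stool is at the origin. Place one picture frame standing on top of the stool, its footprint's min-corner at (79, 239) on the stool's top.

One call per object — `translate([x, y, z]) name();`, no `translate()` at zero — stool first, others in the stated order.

stool();
translate([79, 239, 437]) picture_frame();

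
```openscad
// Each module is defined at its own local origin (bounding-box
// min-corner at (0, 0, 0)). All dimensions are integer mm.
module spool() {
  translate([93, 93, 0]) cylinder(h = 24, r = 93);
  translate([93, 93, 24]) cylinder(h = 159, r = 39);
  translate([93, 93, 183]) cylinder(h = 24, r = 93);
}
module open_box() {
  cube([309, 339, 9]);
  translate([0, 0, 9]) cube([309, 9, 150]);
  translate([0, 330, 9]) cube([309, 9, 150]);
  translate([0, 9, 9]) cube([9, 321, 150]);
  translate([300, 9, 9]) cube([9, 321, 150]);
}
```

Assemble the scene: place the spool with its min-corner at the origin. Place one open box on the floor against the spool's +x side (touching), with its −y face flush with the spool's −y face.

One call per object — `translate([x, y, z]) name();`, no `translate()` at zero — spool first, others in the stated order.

spool();
translate([186, 0, 0]) open_box();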